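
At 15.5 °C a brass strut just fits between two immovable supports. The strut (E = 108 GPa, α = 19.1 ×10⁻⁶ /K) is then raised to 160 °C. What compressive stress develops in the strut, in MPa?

ΔT = 144.5 K. Constrained thermal stress σ = E·α·ΔT = 108.0×10³ MPa × 19.1×10⁻⁶ × 144.5 = 298 MPa (compressive).

298 MPa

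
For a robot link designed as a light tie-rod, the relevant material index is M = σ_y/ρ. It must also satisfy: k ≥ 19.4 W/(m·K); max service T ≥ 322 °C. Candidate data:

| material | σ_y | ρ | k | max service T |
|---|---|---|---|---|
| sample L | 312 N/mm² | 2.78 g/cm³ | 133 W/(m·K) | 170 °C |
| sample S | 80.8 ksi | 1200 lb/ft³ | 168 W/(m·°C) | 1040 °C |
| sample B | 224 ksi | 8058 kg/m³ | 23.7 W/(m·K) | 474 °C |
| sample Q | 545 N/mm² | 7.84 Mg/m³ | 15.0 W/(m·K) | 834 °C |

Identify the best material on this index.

Screen on constraints: k ≥ 19.4 W/(m·K); max service T ≥ 322 °C. Survivors: sample S, sample B.
After converting to SI:
  sample S: σ_y = 557.1 MPa, ρ = 19220 kg/m³
  sample B: σ_y = 1544 MPa, ρ = 8058 kg/m³
  sample B: M = 192 kN·m/kg
  sample S: M = 29.0 kN·m/kg
Sample B ranks first.

sample B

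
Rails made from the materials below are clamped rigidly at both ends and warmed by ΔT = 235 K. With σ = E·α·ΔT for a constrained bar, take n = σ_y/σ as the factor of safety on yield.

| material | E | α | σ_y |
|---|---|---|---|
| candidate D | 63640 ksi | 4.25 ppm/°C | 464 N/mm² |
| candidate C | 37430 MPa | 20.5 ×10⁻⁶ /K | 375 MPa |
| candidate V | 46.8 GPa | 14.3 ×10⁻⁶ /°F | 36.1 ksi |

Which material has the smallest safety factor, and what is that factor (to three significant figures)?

candidate V, n = 0.879

In consistent units (E in GPa, α in ×10⁻⁶/K, σ_y in MPa):
  candidate D: E = 438.8, α = 4.25, σ_y = 464.0 → σ = 438 MPa, n = 1.06
  candidate C: E = 37.43, α = 20.5, σ_y = 375.0 → σ = 180 MPa, n = 2.08
  candidate V: E = 46.80, α = 25.7, σ_y = 248.9 → σ = 283 MPa, n = 0.879
The minimum is candidate V at n = 0.879.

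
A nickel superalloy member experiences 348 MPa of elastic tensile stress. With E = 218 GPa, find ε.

1.60×10⁻³

ε = σ/E = 348 / 218000 = 1.60×10⁻³.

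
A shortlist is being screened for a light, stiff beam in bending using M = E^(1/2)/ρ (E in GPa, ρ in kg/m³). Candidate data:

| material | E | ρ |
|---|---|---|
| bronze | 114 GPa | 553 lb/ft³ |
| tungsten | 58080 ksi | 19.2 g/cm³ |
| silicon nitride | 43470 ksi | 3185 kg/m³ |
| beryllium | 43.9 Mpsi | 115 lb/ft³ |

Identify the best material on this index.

Convert each candidate to consistent units, then evaluate M:
  bronze: E = 114.0 GPa, ρ = 8858 kg/m³
  tungsten: E = 400.4 GPa, ρ = 19200 kg/m³
  silicon nitride: E = 299.7 GPa, ρ = 3185 kg/m³
  beryllium: E = 302.7 GPa, ρ = 1842 kg/m³
  beryllium: M = 9.44×10⁻³
  silicon nitride: M = 5.44×10⁻³
  bronze: M = 1.21×10⁻³
  tungsten: M = 1.04×10⁻³
Highest index: beryllium.

beryllium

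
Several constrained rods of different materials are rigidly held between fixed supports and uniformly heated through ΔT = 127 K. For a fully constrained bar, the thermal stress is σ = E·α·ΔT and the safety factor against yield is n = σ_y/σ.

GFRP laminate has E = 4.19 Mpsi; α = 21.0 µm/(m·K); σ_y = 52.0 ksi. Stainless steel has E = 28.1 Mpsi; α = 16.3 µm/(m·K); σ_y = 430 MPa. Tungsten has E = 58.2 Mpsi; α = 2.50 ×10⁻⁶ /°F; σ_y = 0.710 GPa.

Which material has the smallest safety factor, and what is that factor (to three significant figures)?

stainless steel, n = 1.07

Converting E to GPa, α to ×10⁻⁶/K, σ_y to MPa, then σ and n for each:
  GFRP laminate: E = 28.89, α = 21.0, σ_y = 358.5 → σ = 77.0 MPa, n = 4.65
  stainless steel: E = 193.7, α = 16.3, σ_y = 430.0 → σ = 401 MPa, n = 1.07
  tungsten: E = 401.3, α = 4.50, σ_y = 710.0 → σ = 229 MPa, n = 3.10
Smallest n: stainless steel with n = 1.07.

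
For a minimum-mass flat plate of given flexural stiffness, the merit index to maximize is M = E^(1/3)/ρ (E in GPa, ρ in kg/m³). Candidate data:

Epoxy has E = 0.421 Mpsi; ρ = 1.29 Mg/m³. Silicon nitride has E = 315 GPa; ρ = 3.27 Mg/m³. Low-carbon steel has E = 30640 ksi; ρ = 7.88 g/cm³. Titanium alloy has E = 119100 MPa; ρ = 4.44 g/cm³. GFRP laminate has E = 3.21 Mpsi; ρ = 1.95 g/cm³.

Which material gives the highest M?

silicon nitride

Normalizing units and computing the index:
  epoxy: E = 2.903 GPa, ρ = 1290 kg/m³
  silicon nitride: E = 315.0 GPa, ρ = 3270 kg/m³
  low-carbon steel: E = 211.3 GPa, ρ = 7880 kg/m³
  titanium alloy: E = 119.1 GPa, ρ = 4440 kg/m³
  GFRP laminate: E = 22.13 GPa, ρ = 1950 kg/m³
  silicon nitride: M = 2.08×10⁻³
  GFRP laminate: M = 1.44×10⁻³
  titanium alloy: M = 1.11×10⁻³
  epoxy: M = 1.11×10⁻³
  low-carbon steel: M = 0.756×10⁻³
The maximum is for silicon nitride.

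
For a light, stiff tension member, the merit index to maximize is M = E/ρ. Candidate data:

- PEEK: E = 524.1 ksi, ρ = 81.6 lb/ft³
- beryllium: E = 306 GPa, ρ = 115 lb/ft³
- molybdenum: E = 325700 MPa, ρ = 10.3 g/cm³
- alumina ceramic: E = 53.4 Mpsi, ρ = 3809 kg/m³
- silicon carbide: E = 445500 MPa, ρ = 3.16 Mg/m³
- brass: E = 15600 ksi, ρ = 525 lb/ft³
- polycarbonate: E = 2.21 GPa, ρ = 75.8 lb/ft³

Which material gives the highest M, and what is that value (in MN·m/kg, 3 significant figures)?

Putting every candidate on a common basis:
  PEEK: E = 3.614 GPa, ρ = 1307 kg/m³
  beryllium: E = 306.0 GPa, ρ = 1842 kg/m³
  molybdenum: E = 325.7 GPa, ρ = 10300 kg/m³
  alumina ceramic: E = 368.2 GPa, ρ = 3809 kg/m³
  silicon carbide: E = 445.5 GPa, ρ = 3160 kg/m³
  brass: E = 107.6 GPa, ρ = 8410 kg/m³
  polycarbonate: E = 2.210 GPa, ρ = 1214 kg/m³
  beryllium: M = 166 MN·m/kg
  silicon carbide: M = 141 MN·m/kg
  alumina ceramic: M = 96.7 MN·m/kg
  molybdenum: M = 31.6 MN·m/kg
  brass: M = 12.8 MN·m/kg
  PEEK: M = 2.76 MN·m/kg
  polycarbonate: M = 1.82 MN·m/kg
The maximum is for beryllium.

beryllium, M = 166 MN·m/kg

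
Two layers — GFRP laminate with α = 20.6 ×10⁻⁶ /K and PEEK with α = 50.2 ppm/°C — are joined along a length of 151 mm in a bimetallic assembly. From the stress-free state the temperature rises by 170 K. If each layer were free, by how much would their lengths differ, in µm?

760 µm

Δα = |20.6 − 50.2|×10⁻⁶/K = 29.6×10⁻⁶/K.
ΔL_mismatch = Δα·L·ΔT = 29.6×10⁻⁶ × 151.0 mm × 170.0 K = 760 µm.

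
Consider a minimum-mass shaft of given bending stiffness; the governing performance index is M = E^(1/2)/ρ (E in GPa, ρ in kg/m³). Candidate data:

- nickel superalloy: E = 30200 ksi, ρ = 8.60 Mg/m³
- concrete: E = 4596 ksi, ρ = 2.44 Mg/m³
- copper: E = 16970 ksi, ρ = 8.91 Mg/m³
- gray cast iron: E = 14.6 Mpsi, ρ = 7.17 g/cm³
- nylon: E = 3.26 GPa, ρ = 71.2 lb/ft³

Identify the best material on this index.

Convert each candidate to consistent units, then evaluate M:
  nickel superalloy: E = 208.2 GPa, ρ = 8600 kg/m³
  concrete: E = 31.69 GPa, ρ = 2440 kg/m³
  copper: E = 117.0 GPa, ρ = 8910 kg/m³
  gray cast iron: E = 100.7 GPa, ρ = 7170 kg/m³
  nylon: E = 3.260 GPa, ρ = 1141 kg/m³
  concrete: M = 2.31×10⁻³
  nickel superalloy: M = 1.68×10⁻³
  nylon: M = 1.58×10⁻³
  gray cast iron: M = 1.40×10⁻³
  copper: M = 1.21×10⁻³
Concrete ranks first.

concrete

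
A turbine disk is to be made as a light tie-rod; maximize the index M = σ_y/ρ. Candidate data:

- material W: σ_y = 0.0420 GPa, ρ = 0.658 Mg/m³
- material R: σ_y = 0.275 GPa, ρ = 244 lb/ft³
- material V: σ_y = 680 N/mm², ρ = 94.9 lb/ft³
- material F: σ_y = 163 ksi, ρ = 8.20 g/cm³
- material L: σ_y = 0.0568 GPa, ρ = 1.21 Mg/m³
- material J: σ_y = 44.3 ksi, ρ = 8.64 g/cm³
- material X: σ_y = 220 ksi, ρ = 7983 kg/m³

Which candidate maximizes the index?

In SI units:
  material W: σ_y = 42.00 MPa, ρ = 658.0 kg/m³
  material R: σ_y = 275.0 MPa, ρ = 3909 kg/m³
  material V: σ_y = 680.0 MPa, ρ = 1520 kg/m³
  material F: σ_y = 1124 MPa, ρ = 8200 kg/m³
  material L: σ_y = 56.80 MPa, ρ = 1210 kg/m³
  material J: σ_y = 305.4 MPa, ρ = 8640 kg/m³
  material X: σ_y = 1517 MPa, ρ = 7983 kg/m³
  material V: M = 447 kN·m/kg
  material X: M = 190 kN·m/kg
  material F: M = 137 kN·m/kg
  material R: M = 70.4 kN·m/kg
  material W: M = 63.8 kN·m/kg
  material L: M = 46.9 kN·m/kg
  material J: M = 35.4 kN·m/kg
Material V ranks first.

material V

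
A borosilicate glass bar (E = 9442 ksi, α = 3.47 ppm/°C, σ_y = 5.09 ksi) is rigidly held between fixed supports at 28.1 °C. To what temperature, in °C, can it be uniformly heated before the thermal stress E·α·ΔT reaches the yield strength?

183 °C

E = 9442 ksi = 65.10 GPa.
σ_y = 5.09 ksi = 35.09 MPa.
E·α·ΔT = 35.09 MPa ⇒ ΔT = 35.09 / (65.10×10³ × 3.47×10⁻⁶) = 155.4 K.
T = 28.1 + 155.4 = 183.5 °C.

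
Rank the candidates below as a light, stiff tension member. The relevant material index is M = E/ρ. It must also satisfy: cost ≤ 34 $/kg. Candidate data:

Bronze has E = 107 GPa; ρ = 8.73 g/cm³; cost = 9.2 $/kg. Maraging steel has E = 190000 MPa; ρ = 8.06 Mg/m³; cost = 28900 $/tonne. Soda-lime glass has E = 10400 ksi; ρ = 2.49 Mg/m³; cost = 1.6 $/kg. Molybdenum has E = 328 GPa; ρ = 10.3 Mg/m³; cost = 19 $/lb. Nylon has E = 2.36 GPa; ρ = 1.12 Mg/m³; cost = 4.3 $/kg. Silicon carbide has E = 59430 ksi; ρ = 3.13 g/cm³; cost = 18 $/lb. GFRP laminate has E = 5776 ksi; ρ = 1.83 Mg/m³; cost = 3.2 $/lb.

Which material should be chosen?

soda-lime glass

Screen on constraints: cost ≤ 34 $/kg. Survivors: bronze, maraging steel, soda-lime glass, nylon, GFRP laminate.
In SI units:
  bronze: E = 107.0 GPa, ρ = 8730 kg/m³
  maraging steel: E = 190.0 GPa, ρ = 8060 kg/m³
  soda-lime glass: E = 71.71 GPa, ρ = 2490 kg/m³
  nylon: E = 2.360 GPa, ρ = 1120 kg/m³
  GFRP laminate: E = 39.82 GPa, ρ = 1830 kg/m³
  soda-lime glass: M = 28.8 MN·m/kg
  maraging steel: M = 23.6 MN·m/kg
  GFRP laminate: M = 21.8 MN·m/kg
  bronze: M = 12.3 MN·m/kg
  nylon: M = 2.11 MN·m/kg
Soda-lime glass has the largest M.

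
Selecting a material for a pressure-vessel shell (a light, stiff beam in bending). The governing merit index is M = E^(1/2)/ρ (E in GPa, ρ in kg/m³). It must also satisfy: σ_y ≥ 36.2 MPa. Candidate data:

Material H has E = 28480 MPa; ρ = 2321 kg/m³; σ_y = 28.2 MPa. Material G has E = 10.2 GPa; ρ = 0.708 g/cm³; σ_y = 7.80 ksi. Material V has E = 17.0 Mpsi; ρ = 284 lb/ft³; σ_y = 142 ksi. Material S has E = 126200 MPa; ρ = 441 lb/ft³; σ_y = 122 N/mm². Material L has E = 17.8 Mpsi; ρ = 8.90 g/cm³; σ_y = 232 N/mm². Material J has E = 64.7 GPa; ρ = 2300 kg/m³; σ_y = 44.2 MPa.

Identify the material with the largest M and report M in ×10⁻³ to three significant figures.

material G, M = 4.51×10⁻³

Screen on constraints: σ_y ≥ 36.2 MPa. Survivors: material G, material V, material S, material L, material J.
After converting to SI:
  material G: E = 10.20 GPa, ρ = 708.0 kg/m³
  material V: E = 117.2 GPa, ρ = 4549 kg/m³
  material S: E = 126.2 GPa, ρ = 7064 kg/m³
  material L: E = 122.7 GPa, ρ = 8900 kg/m³
  material J: E = 64.70 GPa, ρ = 2300 kg/m³
  material G: M = 4.51×10⁻³
  material J: M = 3.50×10⁻³
  material V: M = 2.38×10⁻³
  material S: M = 1.59×10⁻³
  material L: M = 1.24×10⁻³
Highest index: material G.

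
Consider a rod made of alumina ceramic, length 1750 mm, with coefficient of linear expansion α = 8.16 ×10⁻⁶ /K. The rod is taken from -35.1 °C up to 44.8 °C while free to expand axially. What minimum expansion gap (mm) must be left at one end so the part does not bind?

1.14 mm

ΔT = 44.8 − (-35.1) = 79.90 K.
ΔL = α·L₀·ΔT = 8.16×10⁻⁶ × 1750 mm × 79.90 K = 1.14 mm.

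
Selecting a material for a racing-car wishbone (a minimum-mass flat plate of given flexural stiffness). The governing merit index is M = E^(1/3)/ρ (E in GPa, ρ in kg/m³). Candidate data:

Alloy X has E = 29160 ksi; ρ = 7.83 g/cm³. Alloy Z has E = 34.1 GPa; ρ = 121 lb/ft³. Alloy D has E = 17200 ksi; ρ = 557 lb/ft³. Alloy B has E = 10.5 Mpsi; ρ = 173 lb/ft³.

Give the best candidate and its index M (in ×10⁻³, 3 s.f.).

alloy Z, M = 1.67×10⁻³

Normalizing units and computing the index:
  alloy X: E = 201.1 GPa, ρ = 7830 kg/m³
  alloy Z: E = 34.10 GPa, ρ = 1938 kg/m³
  alloy D: E = 118.6 GPa, ρ = 8922 kg/m³
  alloy B: E = 72.39 GPa, ρ = 2771 kg/m³
  alloy Z: M = 1.67×10⁻³
  alloy B: M = 1.50×10⁻³
  alloy X: M = 0.748×10⁻³
  alloy D: M = 0.551×10⁻³
Highest index: alloy Z.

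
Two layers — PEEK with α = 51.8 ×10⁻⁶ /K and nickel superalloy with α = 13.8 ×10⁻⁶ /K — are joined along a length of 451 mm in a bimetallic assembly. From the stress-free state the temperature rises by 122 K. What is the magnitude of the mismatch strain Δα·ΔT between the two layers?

4.64×10⁻³

Δα = |51.8 − 13.8|×10⁻⁶/K = 38.0×10⁻⁶/K.
Mismatch strain = Δα·ΔT = 38.0×10⁻⁶ × 122.0 = 4.64×10⁻³.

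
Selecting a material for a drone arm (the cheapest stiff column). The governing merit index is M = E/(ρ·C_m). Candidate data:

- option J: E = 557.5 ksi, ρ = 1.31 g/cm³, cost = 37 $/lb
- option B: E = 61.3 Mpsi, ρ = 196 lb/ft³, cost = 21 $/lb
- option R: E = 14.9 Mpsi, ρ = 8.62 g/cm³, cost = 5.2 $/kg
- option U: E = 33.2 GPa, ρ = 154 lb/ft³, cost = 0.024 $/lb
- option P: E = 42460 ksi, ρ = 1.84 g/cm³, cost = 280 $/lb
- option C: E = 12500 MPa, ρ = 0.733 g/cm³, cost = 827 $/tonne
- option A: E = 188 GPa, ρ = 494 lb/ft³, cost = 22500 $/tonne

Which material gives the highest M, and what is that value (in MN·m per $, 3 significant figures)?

option U, M = 254 MN·m per $

In SI units:
  option J: E = 3.844 GPa, ρ = 1310 kg/m³, cost = 81.57 $/kg
  option B: E = 422.6 GPa, ρ = 3140 kg/m³, cost = 46.30 $/kg
  option R: E = 102.7 GPa, ρ = 8620 kg/m³, cost = 5.200 $/kg
  option U: E = 33.20 GPa, ρ = 2467 kg/m³, cost = 0.05291 $/kg
  option P: E = 292.8 GPa, ρ = 1840 kg/m³, cost = 617.3 $/kg
  option C: E = 12.50 GPa, ρ = 733.0 kg/m³, cost = 0.8270 $/kg
  option A: E = 188.0 GPa, ρ = 7913 kg/m³, cost = 22.50 $/kg
  option U: M = 254 MN·m per $
  option C: M = 20.6 MN·m per $
  option B: M = 2.91 MN·m per $
  option R: M = 2.29 MN·m per $
  option A: M = 1.06 MN·m per $
  option P: M = 0.258 MN·m per $
  option J: M = 0.0360 MN·m per $
The maximum is for option U.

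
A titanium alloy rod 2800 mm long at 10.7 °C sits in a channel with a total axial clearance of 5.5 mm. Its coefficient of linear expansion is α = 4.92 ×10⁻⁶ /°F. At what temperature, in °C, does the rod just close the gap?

233 °C

α = 4.92×10⁻⁶/°F × 9/5 = 8.86×10⁻⁶/K.
α·L₀·ΔT = 5.5 mm ⇒ ΔT = 5.5 / (8.86×10⁻⁶ × 2800.0) = 221.8 K.
T = 10.7 + 221.8 = 232.5 °C.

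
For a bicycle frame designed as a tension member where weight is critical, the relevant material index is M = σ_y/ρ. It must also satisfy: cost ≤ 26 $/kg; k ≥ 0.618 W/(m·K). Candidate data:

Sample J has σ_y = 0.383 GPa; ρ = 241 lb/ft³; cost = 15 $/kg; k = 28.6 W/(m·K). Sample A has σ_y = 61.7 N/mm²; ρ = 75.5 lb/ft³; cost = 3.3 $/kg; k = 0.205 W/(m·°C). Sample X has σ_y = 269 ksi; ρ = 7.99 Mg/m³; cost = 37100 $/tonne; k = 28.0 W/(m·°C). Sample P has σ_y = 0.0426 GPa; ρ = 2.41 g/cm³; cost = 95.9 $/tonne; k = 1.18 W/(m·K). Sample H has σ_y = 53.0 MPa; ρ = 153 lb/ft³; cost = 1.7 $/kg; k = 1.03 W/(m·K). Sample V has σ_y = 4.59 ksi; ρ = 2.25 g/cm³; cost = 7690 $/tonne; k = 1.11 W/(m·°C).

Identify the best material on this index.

sample J

Screen on constraints: cost ≤ 26 $/kg; k ≥ 0.618 W/(m·K). Survivors: sample J, sample P, sample H, sample V.
In SI units:
  sample J: σ_y = 383.0 MPa, ρ = 3860 kg/m³
  sample P: σ_y = 42.60 MPa, ρ = 2410 kg/m³
  sample H: σ_y = 53.00 MPa, ρ = 2451 kg/m³
  sample V: σ_y = 31.65 MPa, ρ = 2250 kg/m³
  sample J: M = 99.2 kN·m/kg
  sample H: M = 21.6 kN·m/kg
  sample P: M = 17.7 kN·m/kg
  sample V: M = 14.1 kN·m/kg
Sample J has the largest M.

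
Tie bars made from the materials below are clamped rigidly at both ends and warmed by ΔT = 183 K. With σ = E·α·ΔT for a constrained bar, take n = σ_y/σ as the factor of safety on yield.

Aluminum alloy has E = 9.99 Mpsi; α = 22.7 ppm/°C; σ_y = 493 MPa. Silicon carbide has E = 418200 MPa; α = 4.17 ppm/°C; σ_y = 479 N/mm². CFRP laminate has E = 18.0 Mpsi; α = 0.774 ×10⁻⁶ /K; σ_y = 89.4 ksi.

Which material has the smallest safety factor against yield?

Converting E to GPa, α to ×10⁻⁶/K, σ_y to MPa, then σ and n for each:
  aluminum alloy: E = 68.88, α = 22.7, σ_y = 493.0 → σ = 286 MPa, n = 1.72
  silicon carbide: E = 418.2, α = 4.17, σ_y = 479.0 → σ = 319 MPa, n = 1.50
  CFRP laminate: E = 124.1, α = 0.774, σ_y = 616.4 → σ = 17.6 MPa, n = 35.1
Silicon carbide has the lowest safety factor, n = 1.50.

silicon carbide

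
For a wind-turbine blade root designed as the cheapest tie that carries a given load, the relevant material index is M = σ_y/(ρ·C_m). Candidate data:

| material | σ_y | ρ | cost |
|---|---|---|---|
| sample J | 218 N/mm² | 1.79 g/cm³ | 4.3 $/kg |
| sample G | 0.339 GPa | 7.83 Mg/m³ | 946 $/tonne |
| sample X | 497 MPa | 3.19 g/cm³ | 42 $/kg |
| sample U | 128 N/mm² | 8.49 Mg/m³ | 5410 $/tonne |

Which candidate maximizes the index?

sample G

In SI units:
  sample J: σ_y = 218.0 MPa, ρ = 1790 kg/m³, cost = 4.300 $/kg
  sample G: σ_y = 339.0 MPa, ρ = 7830 kg/m³, cost = 0.9460 $/kg
  sample X: σ_y = 497.0 MPa, ρ = 3190 kg/m³, cost = 42.00 $/kg
  sample U: σ_y = 128.0 MPa, ρ = 8490 kg/m³, cost = 5.410 $/kg
  sample G: M = 45.8 kN·m per $
  sample J: M = 28.3 kN·m per $
  sample X: M = 3.71 kN·m per $
  sample U: M = 2.79 kN·m per $
Sample G has the largest M.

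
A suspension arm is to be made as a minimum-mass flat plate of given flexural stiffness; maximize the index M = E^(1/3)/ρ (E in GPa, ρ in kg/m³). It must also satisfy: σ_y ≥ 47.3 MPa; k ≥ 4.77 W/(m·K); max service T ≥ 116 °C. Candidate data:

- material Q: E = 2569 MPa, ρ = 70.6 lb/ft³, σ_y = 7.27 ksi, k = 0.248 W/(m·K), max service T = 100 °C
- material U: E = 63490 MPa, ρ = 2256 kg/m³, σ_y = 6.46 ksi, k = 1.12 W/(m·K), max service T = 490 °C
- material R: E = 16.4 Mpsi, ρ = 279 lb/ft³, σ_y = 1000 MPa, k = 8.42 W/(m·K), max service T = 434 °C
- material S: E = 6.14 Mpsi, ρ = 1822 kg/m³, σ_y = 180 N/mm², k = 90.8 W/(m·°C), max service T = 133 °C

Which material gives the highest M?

Screen on constraints: σ_y ≥ 47.3 MPa; k ≥ 4.77 W/(m·K); max service T ≥ 116 °C. Survivors: material R, material S.
Convert each candidate to consistent units, then evaluate M:
  material R: E = 113.1 GPa, ρ = 4469 kg/m³
  material S: E = 42.33 GPa, ρ = 1822 kg/m³
  material S: M = 1.91×10⁻³
  material R: M = 1.08×10⁻³
Material S has the largest M.

material S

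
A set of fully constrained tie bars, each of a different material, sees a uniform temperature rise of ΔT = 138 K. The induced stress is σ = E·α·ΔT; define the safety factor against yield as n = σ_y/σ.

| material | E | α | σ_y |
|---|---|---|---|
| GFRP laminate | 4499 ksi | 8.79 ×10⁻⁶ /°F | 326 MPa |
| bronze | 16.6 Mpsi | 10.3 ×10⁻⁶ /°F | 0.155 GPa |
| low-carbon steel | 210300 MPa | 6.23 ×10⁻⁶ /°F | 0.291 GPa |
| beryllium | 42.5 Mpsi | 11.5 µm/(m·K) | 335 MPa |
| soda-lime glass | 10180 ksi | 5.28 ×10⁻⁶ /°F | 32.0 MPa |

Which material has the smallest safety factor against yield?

Per material, after unit conversion:
  GFRP laminate: E = 31.02, α = 15.8, σ_y = 326.0 → σ = 67.7 MPa, n = 4.81
  bronze: E = 114.5, α = 18.5, σ_y = 155.0 → σ = 293 MPa, n = 0.529
  low-carbon steel: E = 210.3, α = 11.2, σ_y = 291.0 → σ = 325 MPa, n = 0.894
  beryllium: E = 293.0, α = 11.5, σ_y = 335.0 → σ = 465 MPa, n = 0.720
  soda-lime glass: E = 70.19, α = 9.50, σ_y = 32.00 → σ = 92.1 MPa, n = 0.348
Soda-lime glass has the lowest safety factor, n = 0.348.

soda-lime glass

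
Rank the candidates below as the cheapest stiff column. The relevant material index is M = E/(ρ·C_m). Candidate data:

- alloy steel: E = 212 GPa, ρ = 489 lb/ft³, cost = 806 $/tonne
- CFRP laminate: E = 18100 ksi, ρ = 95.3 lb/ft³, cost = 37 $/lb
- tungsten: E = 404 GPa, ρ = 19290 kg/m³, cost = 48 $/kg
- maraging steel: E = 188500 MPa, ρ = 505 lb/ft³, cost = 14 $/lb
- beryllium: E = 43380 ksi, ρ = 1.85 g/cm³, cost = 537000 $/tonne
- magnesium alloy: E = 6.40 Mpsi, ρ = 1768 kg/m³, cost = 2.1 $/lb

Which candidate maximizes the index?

alloy steel

Putting every candidate on a common basis:
  alloy steel: E = 212.0 GPa, ρ = 7833 kg/m³, cost = 0.8060 $/kg
  CFRP laminate: E = 124.8 GPa, ρ = 1527 kg/m³, cost = 81.57 $/kg
  tungsten: E = 404.0 GPa, ρ = 19290 kg/m³, cost = 48.00 $/kg
  maraging steel: E = 188.5 GPa, ρ = 8089 kg/m³, cost = 30.86 $/kg
  beryllium: E = 299.1 GPa, ρ = 1850 kg/m³, cost = 537.0 $/kg
  magnesium alloy: E = 44.13 GPa, ρ = 1768 kg/m³, cost = 4.630 $/kg
  alloy steel: M = 33.6 MN·m per $
  magnesium alloy: M = 5.39 MN·m per $
  CFRP laminate: M = 1.00 MN·m per $
  maraging steel: M = 0.755 MN·m per $
  tungsten: M = 0.436 MN·m per $
  beryllium: M = 0.301 MN·m per $
The maximum is for alloy steel.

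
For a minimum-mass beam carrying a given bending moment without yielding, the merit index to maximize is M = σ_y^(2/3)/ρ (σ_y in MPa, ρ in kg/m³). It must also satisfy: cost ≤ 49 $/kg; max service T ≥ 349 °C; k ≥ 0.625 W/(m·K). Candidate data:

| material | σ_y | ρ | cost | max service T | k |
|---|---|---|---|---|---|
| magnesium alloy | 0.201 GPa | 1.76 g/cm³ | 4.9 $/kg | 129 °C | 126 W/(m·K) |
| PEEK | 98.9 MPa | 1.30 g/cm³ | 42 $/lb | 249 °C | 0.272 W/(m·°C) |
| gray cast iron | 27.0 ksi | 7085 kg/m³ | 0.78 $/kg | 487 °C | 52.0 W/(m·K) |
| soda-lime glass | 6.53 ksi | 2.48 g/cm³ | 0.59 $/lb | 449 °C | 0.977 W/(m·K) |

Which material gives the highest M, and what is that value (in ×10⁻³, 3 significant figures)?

soda-lime glass, M = 5.10×10⁻³

Screen on constraints: cost ≤ 49 $/kg; max service T ≥ 349 °C; k ≥ 0.625 W/(m·K). Survivors: gray cast iron, soda-lime glass.
Normalizing units and computing the index:
  gray cast iron: σ_y = 186.2 MPa, ρ = 7085 kg/m³
  soda-lime glass: σ_y = 45.02 MPa, ρ = 2480 kg/m³
  soda-lime glass: M = 5.10×10⁻³
  gray cast iron: M = 4.60×10⁻³
Soda-lime glass has the largest M.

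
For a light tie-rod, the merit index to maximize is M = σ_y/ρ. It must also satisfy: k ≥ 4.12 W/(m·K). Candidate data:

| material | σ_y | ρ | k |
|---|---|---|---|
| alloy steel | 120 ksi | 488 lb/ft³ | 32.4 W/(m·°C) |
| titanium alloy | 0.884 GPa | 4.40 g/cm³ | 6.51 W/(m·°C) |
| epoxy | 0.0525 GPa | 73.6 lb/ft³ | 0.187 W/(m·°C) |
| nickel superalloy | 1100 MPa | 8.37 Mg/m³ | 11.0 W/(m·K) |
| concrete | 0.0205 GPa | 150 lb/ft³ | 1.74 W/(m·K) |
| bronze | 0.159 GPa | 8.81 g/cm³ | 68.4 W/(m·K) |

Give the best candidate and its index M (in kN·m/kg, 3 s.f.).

titanium alloy, M = 201 kN·m/kg

Screen on constraints: k ≥ 4.12 W/(m·K). Survivors: alloy steel, titanium alloy, nickel superalloy, bronze.
Putting every candidate on a common basis:
  alloy steel: σ_y = 827.4 MPa, ρ = 7817 kg/m³
  titanium alloy: σ_y = 884.0 MPa, ρ = 4400 kg/m³
  nickel superalloy: σ_y = 1100 MPa, ρ = 8370 kg/m³
  bronze: σ_y = 159.0 MPa, ρ = 8810 kg/m³
  titanium alloy: M = 201 kN·m/kg
  nickel superalloy: M = 131 kN·m/kg
  alloy steel: M = 106 kN·m/kg
  bronze: M = 18.0 kN·m/kg
Titanium alloy has the largest M.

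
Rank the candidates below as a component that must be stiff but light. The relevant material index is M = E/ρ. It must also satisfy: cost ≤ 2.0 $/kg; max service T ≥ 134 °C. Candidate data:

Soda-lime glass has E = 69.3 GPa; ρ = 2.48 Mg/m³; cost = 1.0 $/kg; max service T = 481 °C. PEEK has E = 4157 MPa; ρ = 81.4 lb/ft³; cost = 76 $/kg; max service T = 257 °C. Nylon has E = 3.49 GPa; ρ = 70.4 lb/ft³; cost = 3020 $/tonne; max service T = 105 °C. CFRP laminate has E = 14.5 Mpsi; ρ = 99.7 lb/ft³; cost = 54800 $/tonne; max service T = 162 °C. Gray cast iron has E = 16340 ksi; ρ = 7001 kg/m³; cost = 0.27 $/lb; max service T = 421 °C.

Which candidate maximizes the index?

Screen on constraints: cost ≤ 2.0 $/kg; max service T ≥ 134 °C. Survivors: soda-lime glass, gray cast iron.
Putting every candidate on a common basis:
  soda-lime glass: E = 69.30 GPa, ρ = 2480 kg/m³
  gray cast iron: E = 112.7 GPa, ρ = 7001 kg/m³
  soda-lime glass: M = 27.9 MN·m/kg
  gray cast iron: M = 16.1 MN·m/kg
The maximum is for soda-lime glass.

soda-lime glass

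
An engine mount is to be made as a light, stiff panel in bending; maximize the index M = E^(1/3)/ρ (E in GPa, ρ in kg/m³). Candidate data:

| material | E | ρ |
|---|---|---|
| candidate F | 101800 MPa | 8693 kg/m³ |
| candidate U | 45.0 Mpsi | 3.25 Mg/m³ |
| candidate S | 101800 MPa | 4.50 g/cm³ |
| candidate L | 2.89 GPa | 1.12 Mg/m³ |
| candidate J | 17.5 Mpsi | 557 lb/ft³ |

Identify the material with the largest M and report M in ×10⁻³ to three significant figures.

candidate U, M = 2.08×10⁻³

Normalizing units and computing the index:
  candidate F: E = 101.8 GPa, ρ = 8693 kg/m³
  candidate U: E = 310.3 GPa, ρ = 3250 kg/m³
  candidate S: E = 101.8 GPa, ρ = 4500 kg/m³
  candidate L: E = 2.890 GPa, ρ = 1120 kg/m³
  candidate J: E = 120.7 GPa, ρ = 8922 kg/m³
  candidate U: M = 2.08×10⁻³
  candidate L: M = 1.27×10⁻³
  candidate S: M = 1.04×10⁻³
  candidate J: M = 0.554×10⁻³
  candidate F: M = 0.537×10⁻³
Candidate U ranks first.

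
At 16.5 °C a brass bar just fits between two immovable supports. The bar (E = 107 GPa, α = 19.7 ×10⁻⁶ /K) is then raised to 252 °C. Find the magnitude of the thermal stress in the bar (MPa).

ΔT = 235.5 K. Constrained thermal stress σ = E·α·ΔT = 107.0×10³ MPa × 19.7×10⁻⁶ × 235.5 = 496 MPa (compressive).

496 MPa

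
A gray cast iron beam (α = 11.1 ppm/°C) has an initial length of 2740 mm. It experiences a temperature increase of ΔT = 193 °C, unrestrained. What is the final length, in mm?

ΔL = α·L₀·ΔT = 11.1×10⁻⁶ × 2740 mm × 193.0 K = 5.87 mm.
L = L₀ + ΔL = 2740 + 5.87 = 2745.9 mm.

2745.9 mm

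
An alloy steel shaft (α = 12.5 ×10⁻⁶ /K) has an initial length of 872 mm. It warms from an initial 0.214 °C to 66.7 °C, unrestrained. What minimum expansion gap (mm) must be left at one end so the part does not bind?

0.725 mm

ΔT = 66.7 − 0.214 = 66.49 K.
ΔL = α·L₀·ΔT = 12.5×10⁻⁶ × 872 mm × 66.49 K = 0.725 mm.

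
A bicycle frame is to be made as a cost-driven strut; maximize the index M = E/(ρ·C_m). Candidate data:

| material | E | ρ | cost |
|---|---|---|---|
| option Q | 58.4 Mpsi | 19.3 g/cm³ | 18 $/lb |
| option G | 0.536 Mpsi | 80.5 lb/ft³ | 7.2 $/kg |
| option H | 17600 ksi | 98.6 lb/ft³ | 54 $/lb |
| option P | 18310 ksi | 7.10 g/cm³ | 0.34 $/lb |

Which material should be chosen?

option P

Putting every candidate on a common basis:
  option Q: E = 402.7 GPa, ρ = 19300 kg/m³, cost = 39.68 $/kg
  option G: E = 3.696 GPa, ρ = 1289 kg/m³, cost = 7.200 $/kg
  option H: E = 121.3 GPa, ρ = 1579 kg/m³, cost = 119.0 $/kg
  option P: E = 126.2 GPa, ρ = 7100 kg/m³, cost = 0.7496 $/kg
  option P: M = 23.7 MN·m per $
  option H: M = 0.645 MN·m per $
  option Q: M = 0.526 MN·m per $
  option G: M = 0.398 MN·m per $
Highest index: option P.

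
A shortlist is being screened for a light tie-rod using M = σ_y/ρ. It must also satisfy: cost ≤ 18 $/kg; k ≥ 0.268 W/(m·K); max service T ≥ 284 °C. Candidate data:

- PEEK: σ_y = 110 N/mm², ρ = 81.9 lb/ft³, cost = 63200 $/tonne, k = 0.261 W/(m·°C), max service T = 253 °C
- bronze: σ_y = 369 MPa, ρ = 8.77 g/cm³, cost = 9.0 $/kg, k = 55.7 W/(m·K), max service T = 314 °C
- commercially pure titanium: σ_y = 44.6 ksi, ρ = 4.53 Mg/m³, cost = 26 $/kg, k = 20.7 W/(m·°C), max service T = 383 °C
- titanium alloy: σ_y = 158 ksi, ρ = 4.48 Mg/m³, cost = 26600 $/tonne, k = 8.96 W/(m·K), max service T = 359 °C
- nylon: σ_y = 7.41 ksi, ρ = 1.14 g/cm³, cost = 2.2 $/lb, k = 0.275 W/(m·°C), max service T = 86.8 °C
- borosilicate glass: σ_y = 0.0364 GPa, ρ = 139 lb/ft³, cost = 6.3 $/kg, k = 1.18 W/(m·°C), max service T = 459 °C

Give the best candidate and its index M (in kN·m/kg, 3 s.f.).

Screen on constraints: cost ≤ 18 $/kg; k ≥ 0.268 W/(m·K); max service T ≥ 284 °C. Survivors: bronze, borosilicate glass.
Putting every candidate on a common basis:
  bronze: σ_y = 369.0 MPa, ρ = 8770 kg/m³
  borosilicate glass: σ_y = 36.40 MPa, ρ = 2227 kg/m³
  bronze: M = 42.1 kN·m/kg
  borosilicate glass: M = 16.3 kN·m/kg
Highest index: bronze.

bronze, M = 42.1 kN·m/kg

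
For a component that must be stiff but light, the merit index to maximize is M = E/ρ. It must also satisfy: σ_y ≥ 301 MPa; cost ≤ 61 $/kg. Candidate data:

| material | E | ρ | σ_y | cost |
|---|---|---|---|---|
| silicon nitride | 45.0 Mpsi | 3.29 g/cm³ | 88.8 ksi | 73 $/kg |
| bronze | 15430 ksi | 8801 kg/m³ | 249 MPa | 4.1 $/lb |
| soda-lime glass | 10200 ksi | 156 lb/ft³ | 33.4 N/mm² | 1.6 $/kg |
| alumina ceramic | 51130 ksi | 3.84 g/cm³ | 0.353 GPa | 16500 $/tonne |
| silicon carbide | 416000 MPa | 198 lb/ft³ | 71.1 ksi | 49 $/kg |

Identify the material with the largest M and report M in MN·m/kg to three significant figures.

Screen on constraints: σ_y ≥ 301 MPa; cost ≤ 61 $/kg. Survivors: alumina ceramic, silicon carbide.
Convert each candidate to consistent units, then evaluate M:
  alumina ceramic: E = 352.5 GPa, ρ = 3840 kg/m³
  silicon carbide: E = 416.0 GPa, ρ = 3172 kg/m³
  silicon carbide: M = 131 MN·m/kg
  alumina ceramic: M = 91.8 MN·m/kg
The maximum is for silicon carbide.

silicon carbide, M = 131 MN·m/kg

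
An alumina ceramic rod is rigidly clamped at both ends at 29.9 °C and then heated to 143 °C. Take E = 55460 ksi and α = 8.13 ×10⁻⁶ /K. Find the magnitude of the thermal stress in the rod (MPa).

E = 55460 ksi = 382.4 GPa.
ΔT = 113.1 K. Constrained thermal stress σ = E·α·ΔT = 382.4×10³ MPa × 8.13×10⁻⁶ × 113.1 = 352 MPa (compressive).

352 MPa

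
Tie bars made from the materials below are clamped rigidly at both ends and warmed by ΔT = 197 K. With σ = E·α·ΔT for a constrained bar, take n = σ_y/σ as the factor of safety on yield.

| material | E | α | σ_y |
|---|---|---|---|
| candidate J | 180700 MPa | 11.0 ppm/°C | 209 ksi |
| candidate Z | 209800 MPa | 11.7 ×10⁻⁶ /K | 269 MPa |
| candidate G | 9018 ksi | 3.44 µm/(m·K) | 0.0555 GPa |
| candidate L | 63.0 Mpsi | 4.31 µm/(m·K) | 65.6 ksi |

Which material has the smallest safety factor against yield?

candidate Z

In consistent units (E in GPa, α in ×10⁻⁶/K, σ_y in MPa):
  candidate J: E = 180.7, α = 11.0, σ_y = 1441 → σ = 392 MPa, n = 3.68
  candidate Z: E = 209.8, α = 11.7, σ_y = 269.0 → σ = 484 MPa, n = 0.556
  candidate G: E = 62.18, α = 3.44, σ_y = 55.50 → σ = 42.1 MPa, n = 1.32
  candidate L: E = 434.4, α = 4.31, σ_y = 452.3 → σ = 369 MPa, n = 1.23
Candidate Z has the lowest safety factor, n = 0.556.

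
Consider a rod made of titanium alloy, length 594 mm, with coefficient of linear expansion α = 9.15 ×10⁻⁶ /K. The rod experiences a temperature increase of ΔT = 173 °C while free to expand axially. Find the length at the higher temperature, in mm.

ΔL = α·L₀·ΔT = 9.15×10⁻⁶ × 594 mm × 173.0 K = 0.940 mm.
L = L₀ + ΔL = 594 + 0.940 = 594.94 mm.

594.94 mm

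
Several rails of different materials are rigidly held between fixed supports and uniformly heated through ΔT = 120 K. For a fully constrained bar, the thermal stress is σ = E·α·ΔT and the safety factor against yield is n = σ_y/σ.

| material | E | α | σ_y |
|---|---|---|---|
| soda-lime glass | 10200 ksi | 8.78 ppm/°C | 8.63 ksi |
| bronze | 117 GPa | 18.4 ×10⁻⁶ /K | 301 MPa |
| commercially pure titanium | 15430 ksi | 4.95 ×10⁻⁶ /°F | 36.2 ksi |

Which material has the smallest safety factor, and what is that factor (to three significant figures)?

In consistent units (E in GPa, α in ×10⁻⁶/K, σ_y in MPa):
  soda-lime glass: E = 70.33, α = 8.78, σ_y = 59.50 → σ = 74.1 MPa, n = 0.803
  bronze: E = 117.0, α = 18.4, σ_y = 301.0 → σ = 258 MPa, n = 1.17
  commercially pure titanium: E = 106.4, α = 8.91, σ_y = 249.6 → σ = 114 MPa, n = 2.19
Smallest n: soda-lime glass with n = 0.803.

soda-lime glass, n = 0.803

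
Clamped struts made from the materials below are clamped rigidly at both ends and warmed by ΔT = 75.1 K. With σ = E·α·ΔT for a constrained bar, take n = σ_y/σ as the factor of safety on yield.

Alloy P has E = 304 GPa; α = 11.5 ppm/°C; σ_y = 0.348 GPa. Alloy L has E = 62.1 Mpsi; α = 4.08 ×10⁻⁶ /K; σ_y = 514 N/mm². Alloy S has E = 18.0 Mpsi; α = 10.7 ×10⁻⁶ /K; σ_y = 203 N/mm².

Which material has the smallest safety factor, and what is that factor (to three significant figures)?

In consistent units (E in GPa, α in ×10⁻⁶/K, σ_y in MPa):
  alloy P: E = 304.0, α = 11.5, σ_y = 348.0 → σ = 263 MPa, n = 1.33
  alloy L: E = 428.2, α = 4.08, σ_y = 514.0 → σ = 131 MPa, n = 3.92
  alloy S: E = 124.1, α = 10.7, σ_y = 203.0 → σ = 99.7 MPa, n = 2.04
The minimum is alloy P at n = 1.33.

alloy P, n = 1.33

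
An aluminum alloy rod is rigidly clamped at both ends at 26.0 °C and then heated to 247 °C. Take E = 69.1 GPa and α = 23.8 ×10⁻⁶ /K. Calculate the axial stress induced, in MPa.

ΔT = 221.0 K. Constrained thermal stress σ = E·α·ΔT = 69.10×10³ MPa × 23.8×10⁻⁶ × 221.0 = 363 MPa (compressive).

363 MPa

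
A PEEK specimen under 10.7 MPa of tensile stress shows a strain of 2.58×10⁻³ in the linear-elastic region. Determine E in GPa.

4.15 GPa

E = σ/ε = 10.7 MPa / 2.58×10⁻³ = 4147 MPa = 4.15 GPa.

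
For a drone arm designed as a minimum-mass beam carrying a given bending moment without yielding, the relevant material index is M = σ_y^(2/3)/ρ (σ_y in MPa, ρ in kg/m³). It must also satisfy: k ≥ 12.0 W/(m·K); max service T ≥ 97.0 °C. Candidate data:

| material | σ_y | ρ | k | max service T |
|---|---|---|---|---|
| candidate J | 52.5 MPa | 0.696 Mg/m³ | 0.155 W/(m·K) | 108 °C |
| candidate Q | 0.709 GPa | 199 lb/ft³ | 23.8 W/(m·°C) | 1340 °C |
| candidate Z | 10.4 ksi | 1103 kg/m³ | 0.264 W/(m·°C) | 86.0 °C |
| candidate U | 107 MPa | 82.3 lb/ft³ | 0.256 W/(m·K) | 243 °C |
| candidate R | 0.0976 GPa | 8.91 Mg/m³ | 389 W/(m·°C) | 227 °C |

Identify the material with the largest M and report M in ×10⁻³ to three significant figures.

candidate Q, M = 24.9×10⁻³

Screen on constraints: k ≥ 12.0 W/(m·K); max service T ≥ 97.0 °C. Survivors: candidate Q, candidate R.
In SI units:
  candidate Q: σ_y = 709.0 MPa, ρ = 3188 kg/m³
  candidate R: σ_y = 97.60 MPa, ρ = 8910 kg/m³
  candidate Q: M = 24.9×10⁻³
  candidate R: M = 2.38×10⁻³
Candidate Q ranks first.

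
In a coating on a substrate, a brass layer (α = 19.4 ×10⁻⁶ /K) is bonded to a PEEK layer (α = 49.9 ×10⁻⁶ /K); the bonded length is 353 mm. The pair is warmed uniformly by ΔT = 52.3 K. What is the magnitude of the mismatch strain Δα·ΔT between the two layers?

Δα = |19.4 − 49.9|×10⁻⁶/K = 30.5×10⁻⁶/K.
Mismatch strain = Δα·ΔT = 30.5×10⁻⁶ × 52.3 = 1.60×10⁻³.

1.60×10⁻³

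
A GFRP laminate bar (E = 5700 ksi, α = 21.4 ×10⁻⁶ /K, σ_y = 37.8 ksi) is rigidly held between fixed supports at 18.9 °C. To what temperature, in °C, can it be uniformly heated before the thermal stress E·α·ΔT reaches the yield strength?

329 °C

E = 5700 ksi = 39.30 GPa.
σ_y = 37.8 ksi = 260.6 MPa.
E·α·ΔT = 260.6 MPa ⇒ ΔT = 260.6 / (39.30×10³ × 21.4×10⁻⁶) = 309.9 K.
T = 18.9 + 309.9 = 328.8 °C.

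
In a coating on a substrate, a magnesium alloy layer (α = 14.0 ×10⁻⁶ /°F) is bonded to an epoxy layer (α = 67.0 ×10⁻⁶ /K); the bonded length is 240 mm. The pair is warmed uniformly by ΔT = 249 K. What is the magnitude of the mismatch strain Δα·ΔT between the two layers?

magnesium alloy: α = 14.0×10⁻⁶/°F × 9/5 = 25.2×10⁻⁶/K.
Δα = |25.2 − 67.0|×10⁻⁶/K = 41.8×10⁻⁶/K.
Mismatch strain = Δα·ΔT = 41.8×10⁻⁶ × 249.0 = 0.0104.

0.0104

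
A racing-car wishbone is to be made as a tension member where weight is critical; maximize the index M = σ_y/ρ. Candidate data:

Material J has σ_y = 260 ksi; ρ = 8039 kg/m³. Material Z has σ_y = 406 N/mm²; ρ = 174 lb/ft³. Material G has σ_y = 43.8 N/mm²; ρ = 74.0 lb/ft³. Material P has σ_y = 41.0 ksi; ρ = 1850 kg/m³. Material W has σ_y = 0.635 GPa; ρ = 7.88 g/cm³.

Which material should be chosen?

material J

Convert each candidate to consistent units, then evaluate M:
  material J: σ_y = 1793 MPa, ρ = 8039 kg/m³
  material Z: σ_y = 406.0 MPa, ρ = 2787 kg/m³
  material G: σ_y = 43.80 MPa, ρ = 1185 kg/m³
  material P: σ_y = 282.7 MPa, ρ = 1850 kg/m³
  material W: σ_y = 635.0 MPa, ρ = 7880 kg/m³
  material J: M = 223 kN·m/kg
  material P: M = 153 kN·m/kg
  material Z: M = 146 kN·m/kg
  material W: M = 80.6 kN·m/kg
  material G: M = 37.0 kN·m/kg
Highest index: material J.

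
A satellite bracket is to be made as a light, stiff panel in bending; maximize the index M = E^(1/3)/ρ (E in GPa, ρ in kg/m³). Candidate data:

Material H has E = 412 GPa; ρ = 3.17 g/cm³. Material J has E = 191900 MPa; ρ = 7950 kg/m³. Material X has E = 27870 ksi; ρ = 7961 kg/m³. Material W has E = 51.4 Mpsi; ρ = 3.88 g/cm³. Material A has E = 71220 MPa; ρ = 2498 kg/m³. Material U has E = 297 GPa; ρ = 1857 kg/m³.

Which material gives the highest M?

material U

In SI units:
  material H: E = 412.0 GPa, ρ = 3170 kg/m³
  material J: E = 191.9 GPa, ρ = 7950 kg/m³
  material X: E = 192.2 GPa, ρ = 7961 kg/m³
  material W: E = 354.4 GPa, ρ = 3880 kg/m³
  material A: E = 71.22 GPa, ρ = 2498 kg/m³
  material U: E = 297.0 GPa, ρ = 1857 kg/m³
  material U: M = 3.59×10⁻³
  material H: M = 2.35×10⁻³
  material W: M = 1.82×10⁻³
  material A: M = 1.66×10⁻³
  material J: M = 0.726×10⁻³
  material X: M = 0.725×10⁻³
The maximum is for material U.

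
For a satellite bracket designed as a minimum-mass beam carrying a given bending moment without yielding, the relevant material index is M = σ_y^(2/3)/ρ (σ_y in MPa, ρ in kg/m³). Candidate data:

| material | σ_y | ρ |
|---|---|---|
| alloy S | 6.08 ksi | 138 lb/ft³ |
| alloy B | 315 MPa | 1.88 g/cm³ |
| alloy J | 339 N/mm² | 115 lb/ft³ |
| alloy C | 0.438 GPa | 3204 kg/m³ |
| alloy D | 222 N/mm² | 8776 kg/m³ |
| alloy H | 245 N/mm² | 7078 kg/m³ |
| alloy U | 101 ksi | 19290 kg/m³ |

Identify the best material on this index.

In SI units:
  alloy S: σ_y = 41.92 MPa, ρ = 2211 kg/m³
  alloy B: σ_y = 315.0 MPa, ρ = 1880 kg/m³
  alloy J: σ_y = 339.0 MPa, ρ = 1842 kg/m³
  alloy C: σ_y = 438.0 MPa, ρ = 3204 kg/m³
  alloy D: σ_y = 222.0 MPa, ρ = 8776 kg/m³
  alloy H: σ_y = 245.0 MPa, ρ = 7078 kg/m³
  alloy U: σ_y = 696.4 MPa, ρ = 19290 kg/m³
  alloy J: M = 26.4×10⁻³
  alloy B: M = 24.6×10⁻³
  alloy C: M = 18.0×10⁻³
  alloy H: M = 5.53×10⁻³
  alloy S: M = 5.46×10⁻³
  alloy D: M = 4.18×10⁻³
  alloy U: M = 4.07×10⁻³
Alloy J has the largest M.

alloy J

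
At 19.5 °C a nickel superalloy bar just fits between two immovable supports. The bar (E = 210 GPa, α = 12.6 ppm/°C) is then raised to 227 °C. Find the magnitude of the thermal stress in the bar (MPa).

549 MPa

ΔT = 207.5 K. Constrained thermal stress σ = E·α·ΔT = 210.0×10³ MPa × 12.6×10⁻⁶ × 207.5 = 549 MPa (compressive).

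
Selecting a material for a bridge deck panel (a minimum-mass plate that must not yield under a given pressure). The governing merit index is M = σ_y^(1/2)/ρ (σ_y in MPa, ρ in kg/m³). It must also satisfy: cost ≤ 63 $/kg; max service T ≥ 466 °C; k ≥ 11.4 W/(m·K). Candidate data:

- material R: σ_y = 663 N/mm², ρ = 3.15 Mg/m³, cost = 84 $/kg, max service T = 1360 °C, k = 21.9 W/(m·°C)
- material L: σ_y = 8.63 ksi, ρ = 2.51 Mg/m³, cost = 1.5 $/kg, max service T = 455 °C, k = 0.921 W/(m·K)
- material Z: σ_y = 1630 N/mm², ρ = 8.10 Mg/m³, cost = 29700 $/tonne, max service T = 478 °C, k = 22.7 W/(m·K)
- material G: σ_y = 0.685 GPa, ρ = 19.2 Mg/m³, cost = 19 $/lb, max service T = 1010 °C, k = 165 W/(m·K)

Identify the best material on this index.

material Z

Screen on constraints: cost ≤ 63 $/kg; max service T ≥ 466 °C; k ≥ 11.4 W/(m·K). Survivors: material Z, material G.
Convert each candidate to consistent units, then evaluate M:
  material Z: σ_y = 1630 MPa, ρ = 8100 kg/m³
  material G: σ_y = 685.0 MPa, ρ = 19200 kg/m³
  material Z: M = 4.98×10⁻³
  material G: M = 1.36×10⁻³
Material Z ranks first.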